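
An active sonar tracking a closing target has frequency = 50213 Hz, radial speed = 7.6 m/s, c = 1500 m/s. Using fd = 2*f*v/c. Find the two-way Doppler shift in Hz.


fd = 2*f*v/c = 2 * 50213 * 7.6 / 1500 = 508.83

508.83 Hz


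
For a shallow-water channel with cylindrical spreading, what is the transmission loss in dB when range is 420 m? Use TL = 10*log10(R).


TL = 10*log10(420) = 26.23

26.23 dB


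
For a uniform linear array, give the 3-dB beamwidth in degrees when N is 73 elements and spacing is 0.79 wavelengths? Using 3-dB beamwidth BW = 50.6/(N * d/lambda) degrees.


BW = 50.6 / (73 * 0.79) = 50.6 / 57.67 = 0.88

0.88 deg


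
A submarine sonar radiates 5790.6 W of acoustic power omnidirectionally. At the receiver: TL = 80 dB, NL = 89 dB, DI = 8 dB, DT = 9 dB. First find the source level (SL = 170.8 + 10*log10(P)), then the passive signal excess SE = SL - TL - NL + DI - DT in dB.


Step 1: SL = 170.8 + 10*log10(5790.6) = 208.43 dB
Step 2: SE = SL - TL - NL + DI - DT = 208.43 - 80 - 89 + 8 - 9 = 38.43

38.43 dB


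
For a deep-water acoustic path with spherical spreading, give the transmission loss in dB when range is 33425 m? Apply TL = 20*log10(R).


TL = 20*log10(33425) = 90.48

90.48 dB


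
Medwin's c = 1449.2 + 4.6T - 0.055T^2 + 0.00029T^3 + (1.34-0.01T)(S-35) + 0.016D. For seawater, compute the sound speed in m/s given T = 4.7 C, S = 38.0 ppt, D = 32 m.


c = 1449.2 + 4.6*4.7 - 0.055*4.7^2 + 0.00029*4.7^3 + (1.34 - 0.01*4.7)*(38.0 - 35) + 0.016*32 = 1474.03

1474.03 m/s


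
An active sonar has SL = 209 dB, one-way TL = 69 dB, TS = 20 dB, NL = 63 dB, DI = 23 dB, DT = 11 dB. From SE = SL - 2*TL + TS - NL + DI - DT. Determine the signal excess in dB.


SE = SL - 2*TL + TS - NL + DI - DT = 209 - 2*69 + (20) - 63 + 23 - 11 = 40

40 dB


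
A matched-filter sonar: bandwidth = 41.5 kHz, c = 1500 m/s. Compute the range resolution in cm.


dR = c/(2*BW) = 1500 / (2 * 41.5e3) = 0.0181 m = 1.81 cm

1.81 cm


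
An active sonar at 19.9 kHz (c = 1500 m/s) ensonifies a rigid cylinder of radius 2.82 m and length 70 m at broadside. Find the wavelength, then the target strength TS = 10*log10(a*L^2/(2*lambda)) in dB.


Step 1: lambda = c/f = 1500/19900 = 0.07538 m
Step 2: TS = 10*log10(a*L^2/(2*lambda)) = 10*log10(2.82*70^2/(2*0.07538)) = 49.62

49.62 dB


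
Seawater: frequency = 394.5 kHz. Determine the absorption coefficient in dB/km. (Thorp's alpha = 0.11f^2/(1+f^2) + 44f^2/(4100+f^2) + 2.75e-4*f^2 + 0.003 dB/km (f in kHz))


f^2 = 155630.25
alpha = 0.11*155630.25/(1+155630.25) + 44*155630.25/(4100+155630.25) + 2.75e-4*155630.25 + 0.003 = 85.782

85.782 dB/km


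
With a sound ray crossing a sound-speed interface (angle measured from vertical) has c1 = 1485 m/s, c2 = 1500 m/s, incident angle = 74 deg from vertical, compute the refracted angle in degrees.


sin(theta2) = (c2/c1)*sin(theta1) = (1500/1485)*sin(74 deg) = 0.97097
theta2 = arcsin(0.97097) = 76.16

76.16 deg


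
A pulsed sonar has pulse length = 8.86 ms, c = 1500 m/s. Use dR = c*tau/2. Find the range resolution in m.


dR = c*tau/2 = 1500 * 8.86e-3 / 2 = 6.645

6.645 m


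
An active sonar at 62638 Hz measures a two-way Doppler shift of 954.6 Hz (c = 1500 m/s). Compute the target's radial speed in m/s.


From fd = 2*f*v/c, v = c*fd/(2*f) = 1500 * 954.6 / (2*62638) = 11.43

11.43 m/s


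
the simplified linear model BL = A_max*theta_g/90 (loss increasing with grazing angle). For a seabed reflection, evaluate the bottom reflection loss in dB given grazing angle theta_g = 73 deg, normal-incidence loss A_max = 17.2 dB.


BL = A_max * theta_g / 90 = 17.2 * 73 / 90 = 13.95

13.95 dB


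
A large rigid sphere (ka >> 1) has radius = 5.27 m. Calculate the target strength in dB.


TS = 10*log10(5.27^2 / 4) = 10*log10(6.943225) = 8.42

8.42 dB


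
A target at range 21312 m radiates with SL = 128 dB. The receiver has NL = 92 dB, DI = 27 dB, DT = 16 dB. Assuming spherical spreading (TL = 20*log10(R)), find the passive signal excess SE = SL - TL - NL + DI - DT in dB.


-39.57 dB


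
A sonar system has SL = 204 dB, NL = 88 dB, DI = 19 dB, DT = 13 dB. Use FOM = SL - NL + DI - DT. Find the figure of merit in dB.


FOM = SL - NL + DI - DT = 204 - 88 + 19 - 13 = 122

122 dB


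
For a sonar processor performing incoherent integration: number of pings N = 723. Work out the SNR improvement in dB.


14.3 dB


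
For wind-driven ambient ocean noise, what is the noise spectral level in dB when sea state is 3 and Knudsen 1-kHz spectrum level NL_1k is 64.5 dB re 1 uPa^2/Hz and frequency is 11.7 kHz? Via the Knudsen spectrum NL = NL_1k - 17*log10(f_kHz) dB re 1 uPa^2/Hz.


NL = NL_1k - 17*log10(f_kHz) = 64.5 - 17*log10(11.7) = 64.5 - (18.16) = 46.34

46.34 dB


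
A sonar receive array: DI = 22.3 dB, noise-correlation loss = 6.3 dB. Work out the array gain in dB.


16.0 dB


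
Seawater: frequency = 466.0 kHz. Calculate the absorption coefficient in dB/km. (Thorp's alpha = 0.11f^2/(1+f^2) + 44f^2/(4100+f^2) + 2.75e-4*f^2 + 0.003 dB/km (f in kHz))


103.016 dB/km


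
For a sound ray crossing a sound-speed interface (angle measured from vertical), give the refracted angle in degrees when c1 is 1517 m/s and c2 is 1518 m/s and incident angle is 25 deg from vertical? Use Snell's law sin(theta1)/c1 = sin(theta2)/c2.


sin(theta2) = (c2/c1)*sin(theta1) = (1518/1517)*sin(25 deg) = 0.4229
theta2 = arcsin(0.4229) = 25.02

25.02 deg


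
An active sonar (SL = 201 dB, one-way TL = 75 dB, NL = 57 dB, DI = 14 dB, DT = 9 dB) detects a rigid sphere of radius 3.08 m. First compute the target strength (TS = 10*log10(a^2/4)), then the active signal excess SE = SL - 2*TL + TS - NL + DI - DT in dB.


Step 1: TS = 10*log10(3.08^2/4) = 3.75 dB
Step 2: SE = SL - 2*TL + TS - NL + DI - DT = 201 - 2*75 + (3.75) - 57 + 14 - 9 = 2.75

2.75 dB


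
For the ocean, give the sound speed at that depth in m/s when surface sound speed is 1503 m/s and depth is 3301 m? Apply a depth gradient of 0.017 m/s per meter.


c = 1503 + 0.017 * 3301 = 1559.117

1559.117 m/s


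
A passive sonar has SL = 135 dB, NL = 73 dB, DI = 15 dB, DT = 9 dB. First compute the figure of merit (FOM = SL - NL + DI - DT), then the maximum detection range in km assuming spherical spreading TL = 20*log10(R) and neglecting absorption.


Step 1: FOM = SL - NL + DI - DT = 135 - 73 + 15 - 9 = 68 dB
Step 2: at max range FOM = TL = 20*log10(R), so R = 10^(68/20) = 2511.89 m = 2.51 km

2.51 km


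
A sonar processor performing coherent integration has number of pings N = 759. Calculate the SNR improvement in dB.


28.8 dB


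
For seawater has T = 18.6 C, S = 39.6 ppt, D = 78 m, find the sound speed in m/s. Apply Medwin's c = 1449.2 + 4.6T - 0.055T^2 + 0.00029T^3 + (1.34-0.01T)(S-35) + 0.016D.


c = 1449.2 + 4.6*18.6 - 0.055*18.6^2 + 0.00029*18.6^3 + (1.34 - 0.01*18.6)*(39.6 - 35) + 0.016*78 = 1524.15

1524.15 m/s


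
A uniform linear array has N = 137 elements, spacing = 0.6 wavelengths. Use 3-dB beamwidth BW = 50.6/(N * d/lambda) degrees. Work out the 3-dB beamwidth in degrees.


BW = 50.6 / (137 * 0.6) = 50.6 / 82.2 = 0.62

0.62 deg


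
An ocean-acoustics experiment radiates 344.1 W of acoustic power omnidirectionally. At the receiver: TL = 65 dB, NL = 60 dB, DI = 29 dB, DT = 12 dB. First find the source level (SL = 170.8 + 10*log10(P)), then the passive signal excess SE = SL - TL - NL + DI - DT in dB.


Step 1: SL = 170.8 + 10*log10(344.1) = 196.17 dB
Step 2: SE = SL - TL - NL + DI - DT = 196.17 - 65 - 60 + 29 - 12 = 88.17

88.17 dB


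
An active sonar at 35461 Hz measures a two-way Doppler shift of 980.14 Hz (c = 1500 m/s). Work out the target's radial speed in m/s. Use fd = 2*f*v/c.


20.73 m/s


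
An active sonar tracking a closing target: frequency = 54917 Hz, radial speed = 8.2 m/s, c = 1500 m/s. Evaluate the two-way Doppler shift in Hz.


fd = 2*f*v/c = 2 * 54917 * 8.2 / 1500 = 600.43

600.43 Hz


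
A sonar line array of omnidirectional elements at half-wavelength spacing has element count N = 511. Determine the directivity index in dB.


DI = 10*log10(511) = 27.08

27.08 dB


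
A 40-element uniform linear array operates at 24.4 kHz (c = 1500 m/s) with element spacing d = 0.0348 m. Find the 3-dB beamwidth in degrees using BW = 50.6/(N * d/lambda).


2.23 deg


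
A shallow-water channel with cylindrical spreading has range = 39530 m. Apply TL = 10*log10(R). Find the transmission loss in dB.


TL = 10*log10(39530) = 45.97

45.97 dB


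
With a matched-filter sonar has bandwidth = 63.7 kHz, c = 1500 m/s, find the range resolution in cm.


1.18 cm


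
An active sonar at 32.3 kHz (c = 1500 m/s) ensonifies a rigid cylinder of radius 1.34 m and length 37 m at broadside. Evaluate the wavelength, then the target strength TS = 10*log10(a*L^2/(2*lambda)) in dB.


Step 1: lambda = c/f = 1500/32300 = 0.04644 m
Step 2: TS = 10*log10(a*L^2/(2*lambda)) = 10*log10(1.34*37^2/(2*0.04644)) = 42.96

42.96 dB


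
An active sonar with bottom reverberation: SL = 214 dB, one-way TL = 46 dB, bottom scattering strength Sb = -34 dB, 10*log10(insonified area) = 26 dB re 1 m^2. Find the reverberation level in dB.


RL = SL - 2*TL + Sb + 10*log10(A) = 214 - 2*46 + (-34) + 26 = 114

114 dB


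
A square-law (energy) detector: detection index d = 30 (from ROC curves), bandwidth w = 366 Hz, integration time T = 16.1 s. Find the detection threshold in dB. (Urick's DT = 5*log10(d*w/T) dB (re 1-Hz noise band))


DT = 5*log10(d*w/T) = 5*log10(30 * 366 / 16.1) = 5*log10(681.99) = 14.17

14.17 dB


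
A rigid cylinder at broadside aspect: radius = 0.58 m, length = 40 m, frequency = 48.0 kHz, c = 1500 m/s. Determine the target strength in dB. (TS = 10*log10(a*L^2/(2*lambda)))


lambda = 1500/48000 = 0.03125 m
TS = 10*log10(0.58*40^2/(2*0.03125)) = 41.72

41.72 dB


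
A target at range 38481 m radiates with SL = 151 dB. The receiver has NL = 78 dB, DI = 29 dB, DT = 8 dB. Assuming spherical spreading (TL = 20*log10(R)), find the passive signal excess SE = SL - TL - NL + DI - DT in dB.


Step 1: TL = 20*log10(38481) = 91.7 dB
Step 2: SE = 151 - 91.7 - 78 + 29 - 8 = 2.3

2.3 dB


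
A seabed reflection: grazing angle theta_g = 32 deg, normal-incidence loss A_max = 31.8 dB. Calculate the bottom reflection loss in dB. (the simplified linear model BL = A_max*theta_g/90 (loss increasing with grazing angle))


BL = A_max * theta_g / 90 = 31.8 * 32 / 90 = 11.31

11.31 dB


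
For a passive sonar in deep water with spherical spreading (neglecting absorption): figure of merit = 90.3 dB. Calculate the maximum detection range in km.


At max range FOM = TL, so 20*log10(R) = 90.3
R = 10^(90.3/20) = 32734.07 m = 32.73 km

32.73 km


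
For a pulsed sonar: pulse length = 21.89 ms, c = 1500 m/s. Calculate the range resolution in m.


dR = c*tau/2 = 1500 * 21.89e-3 / 2 = 16.4175

16.4175 m


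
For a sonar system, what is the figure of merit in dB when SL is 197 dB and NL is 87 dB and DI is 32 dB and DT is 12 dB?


FOM = SL - NL + DI - DT = 197 - 87 + 32 - 12 = 130

130 dB


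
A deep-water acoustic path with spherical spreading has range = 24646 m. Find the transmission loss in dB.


87.83 dB


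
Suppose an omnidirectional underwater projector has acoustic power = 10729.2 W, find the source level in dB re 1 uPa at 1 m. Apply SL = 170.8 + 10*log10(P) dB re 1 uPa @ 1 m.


SL = 170.8 + 10*log10(10729.2) = 170.8 + 40.31 = 211.11

211.11 dB


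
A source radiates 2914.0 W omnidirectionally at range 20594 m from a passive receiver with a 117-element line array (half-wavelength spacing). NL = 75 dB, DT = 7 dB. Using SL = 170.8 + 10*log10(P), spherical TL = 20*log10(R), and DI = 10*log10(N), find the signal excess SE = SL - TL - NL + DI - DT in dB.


Step 1: SL = 170.8 + 10*log10(2914.0) = 205.44 dB
Step 2: TL = 20*log10(20594) = 86.27 dB
Step 3: DI = 10*log10(117) = 20.68 dB
Step 4: SE = SL - TL - NL + DI - DT = 205.44 - 86.27 - 75 + 20.68 - 7 = 57.85

57.85 dB


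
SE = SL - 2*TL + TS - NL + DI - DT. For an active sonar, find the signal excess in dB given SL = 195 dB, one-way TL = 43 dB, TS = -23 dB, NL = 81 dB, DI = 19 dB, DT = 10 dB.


SE = SL - 2*TL + TS - NL + DI - DT = 195 - 2*43 + (-23) - 81 + 19 - 10 = 14

14 dB


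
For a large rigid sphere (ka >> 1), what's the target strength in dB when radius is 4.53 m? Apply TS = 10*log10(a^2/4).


TS = 10*log10(4.53^2 / 4) = 10*log10(5.130225) = 7.1

7.1 dB


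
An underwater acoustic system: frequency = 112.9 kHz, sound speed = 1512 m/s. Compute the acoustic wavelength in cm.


lambda = c/f = 1512 / 112900 = 0.0134 m = 1.34 cm

1.34 cm


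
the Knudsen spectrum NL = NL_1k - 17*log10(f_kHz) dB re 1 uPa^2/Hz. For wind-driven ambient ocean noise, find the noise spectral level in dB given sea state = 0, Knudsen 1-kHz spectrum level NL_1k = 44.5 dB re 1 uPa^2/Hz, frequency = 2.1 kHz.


NL = NL_1k - 17*log10(f_kHz) = 44.5 - 17*log10(2.1) = 44.5 - (5.48) = 39.02

39.02 dB


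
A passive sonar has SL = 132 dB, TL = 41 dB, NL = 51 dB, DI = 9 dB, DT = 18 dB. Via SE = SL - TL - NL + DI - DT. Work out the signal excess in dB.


31 dB


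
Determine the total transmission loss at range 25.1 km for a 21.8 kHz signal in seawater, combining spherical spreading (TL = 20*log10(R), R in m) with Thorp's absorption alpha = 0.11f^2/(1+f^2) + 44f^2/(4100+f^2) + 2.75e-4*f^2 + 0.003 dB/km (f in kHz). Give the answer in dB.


Step 1 (Thorp): alpha = 0.11*475.24/(1+475.24) + 44*475.24/(4100+475.24) + 2.75e-4*475.24 + 0.003 = 4.8138 dB/km
Step 2: TL_spread = 20*log10(25100) = 87.99 dB
Step 3: TL_abs = alpha*R = 4.8138 * 25.1 = 120.83 dB
Step 4: TL_total = 87.99 + 120.83 = 208.82

208.82 dB


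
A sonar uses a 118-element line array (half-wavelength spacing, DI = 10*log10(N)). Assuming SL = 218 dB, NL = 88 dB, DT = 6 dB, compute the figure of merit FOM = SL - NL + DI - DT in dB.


Step 1: DI = 10*log10(118) = 20.72 dB
Step 2: FOM = SL - NL + DI - DT = 218 - 88 + 20.72 - 6 = 144.72

144.72 dB


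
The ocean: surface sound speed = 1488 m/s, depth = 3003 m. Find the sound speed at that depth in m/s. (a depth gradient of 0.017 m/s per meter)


c = 1488 + 0.017 * 3003 = 1539.051

1539.051 m/s


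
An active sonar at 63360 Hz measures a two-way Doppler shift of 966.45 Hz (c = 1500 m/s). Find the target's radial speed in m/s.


11.44 m/s


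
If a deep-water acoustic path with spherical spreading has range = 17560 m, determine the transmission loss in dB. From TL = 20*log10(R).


TL = 20*log10(17560) = 84.89

84.89 dB


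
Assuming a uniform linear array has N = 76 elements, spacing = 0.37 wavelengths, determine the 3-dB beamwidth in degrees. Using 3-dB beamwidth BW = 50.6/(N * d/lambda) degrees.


BW = 50.6 / (76 * 0.37) = 50.6 / 28.12 = 1.8

1.8 deg


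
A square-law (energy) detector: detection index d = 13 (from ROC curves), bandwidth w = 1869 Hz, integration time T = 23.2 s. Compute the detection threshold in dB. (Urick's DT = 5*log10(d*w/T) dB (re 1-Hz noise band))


DT = 5*log10(d*w/T) = 5*log10(13 * 1869 / 23.2) = 5*log10(1047.28) = 15.1

15.1 dB


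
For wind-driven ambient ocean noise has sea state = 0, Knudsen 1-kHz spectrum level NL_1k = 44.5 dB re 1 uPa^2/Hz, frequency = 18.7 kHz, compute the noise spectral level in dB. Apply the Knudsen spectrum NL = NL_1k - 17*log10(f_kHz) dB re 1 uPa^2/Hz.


NL = NL_1k - 17*log10(f_kHz) = 44.5 - 17*log10(18.7) = 44.5 - (21.62) = 22.88

22.88 dB


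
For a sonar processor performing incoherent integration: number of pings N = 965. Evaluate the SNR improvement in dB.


Gain = 5*log10(965) = 14.92

14.92 dB


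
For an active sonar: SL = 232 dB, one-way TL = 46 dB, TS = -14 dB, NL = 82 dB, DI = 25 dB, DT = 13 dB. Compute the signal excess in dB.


SE = SL - 2*TL + TS - NL + DI - DT = 232 - 2*46 + (-14) - 82 + 25 - 13 = 56

56 dB


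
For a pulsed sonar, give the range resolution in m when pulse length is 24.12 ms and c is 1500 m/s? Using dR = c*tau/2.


dR = c*tau/2 = 1500 * 24.12e-3 / 2 = 18.09

18.09 m


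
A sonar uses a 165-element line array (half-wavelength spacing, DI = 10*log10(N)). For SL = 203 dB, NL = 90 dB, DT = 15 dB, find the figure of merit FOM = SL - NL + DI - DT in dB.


120.17 dB


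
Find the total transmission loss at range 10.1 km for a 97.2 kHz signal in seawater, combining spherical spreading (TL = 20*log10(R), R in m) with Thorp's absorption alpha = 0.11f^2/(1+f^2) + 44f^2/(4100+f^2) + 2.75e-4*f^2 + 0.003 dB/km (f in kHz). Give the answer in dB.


Step 1 (Thorp): alpha = 0.11*9447.84/(1+9447.84) + 44*9447.84/(4100+9447.84) + 2.75e-4*9447.84 + 0.003 = 33.3954 dB/km
Step 2: TL_spread = 20*log10(10100) = 80.09 dB
Step 3: TL_abs = alpha*R = 33.3954 * 10.1 = 337.29 dB
Step 4: TL_total = 80.09 + 337.29 = 417.38

417.38 dB


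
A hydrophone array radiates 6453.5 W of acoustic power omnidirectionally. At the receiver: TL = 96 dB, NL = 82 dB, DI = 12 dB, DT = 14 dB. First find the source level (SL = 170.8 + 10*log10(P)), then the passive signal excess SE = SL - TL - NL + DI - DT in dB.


Step 1: SL = 170.8 + 10*log10(6453.5) = 208.9 dB
Step 2: SE = SL - TL - NL + DI - DT = 208.9 - 96 - 82 + 12 - 14 = 28.9

28.9 dB


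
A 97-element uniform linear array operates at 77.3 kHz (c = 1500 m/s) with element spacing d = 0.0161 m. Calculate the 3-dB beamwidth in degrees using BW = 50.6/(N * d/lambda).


Step 1: lambda = 1500/77300 = 0.0194 m
Step 2: d/lambda = 0.0161/0.0194 = 0.8299
Step 3: BW = 50.6/(N * d/lambda) = 50.6/(97 * 0.8299) = 0.63

0.63 deg


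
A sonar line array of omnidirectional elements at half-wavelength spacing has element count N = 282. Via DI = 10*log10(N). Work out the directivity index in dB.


DI = 10*log10(282) = 24.5

24.5 dB


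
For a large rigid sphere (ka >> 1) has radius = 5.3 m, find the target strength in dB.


TS = 10*log10(5.3^2 / 4) = 10*log10(7.0225) = 8.46

8.46 dB


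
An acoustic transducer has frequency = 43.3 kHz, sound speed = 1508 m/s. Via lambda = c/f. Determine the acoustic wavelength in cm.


3.48 cm


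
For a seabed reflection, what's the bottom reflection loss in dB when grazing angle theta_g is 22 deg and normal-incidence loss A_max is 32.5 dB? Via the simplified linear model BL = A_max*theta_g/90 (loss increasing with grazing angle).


BL = A_max * theta_g / 90 = 32.5 * 22 / 90 = 7.94

7.94 dB


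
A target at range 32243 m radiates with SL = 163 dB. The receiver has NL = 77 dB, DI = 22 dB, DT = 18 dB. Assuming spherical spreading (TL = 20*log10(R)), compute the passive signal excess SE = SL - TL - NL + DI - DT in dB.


-0.17 dB


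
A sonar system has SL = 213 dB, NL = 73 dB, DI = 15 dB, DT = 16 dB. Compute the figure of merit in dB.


FOM = SL - NL + DI - DT = 213 - 73 + 15 - 16 = 139

139 dB


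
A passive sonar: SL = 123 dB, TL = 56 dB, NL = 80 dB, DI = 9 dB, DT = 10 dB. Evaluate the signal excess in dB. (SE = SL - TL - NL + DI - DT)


-14 dB


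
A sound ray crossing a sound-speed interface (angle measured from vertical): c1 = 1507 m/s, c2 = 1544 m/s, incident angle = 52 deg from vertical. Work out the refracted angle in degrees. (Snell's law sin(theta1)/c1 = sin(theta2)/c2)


53.84 deg


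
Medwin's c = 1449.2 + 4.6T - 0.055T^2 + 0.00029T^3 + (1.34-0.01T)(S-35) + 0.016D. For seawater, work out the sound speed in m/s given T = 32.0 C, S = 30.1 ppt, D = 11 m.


c = 1449.2 + 4.6*32.0 - 0.055*32.0^2 + 0.00029*32.0^3 + (1.34 - 0.01*32.0)*(30.1 - 35) + 0.016*11 = 1544.76

1544.76 m/s


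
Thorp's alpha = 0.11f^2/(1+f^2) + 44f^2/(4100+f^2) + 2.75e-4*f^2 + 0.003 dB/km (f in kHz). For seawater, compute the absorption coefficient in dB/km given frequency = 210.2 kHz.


f^2 = 44184.04
alpha = 0.11*44184.04/(1+44184.04) + 44*44184.04/(4100+44184.04) + 2.75e-4*44184.04 + 0.003 = 52.527

52.527 dB/km


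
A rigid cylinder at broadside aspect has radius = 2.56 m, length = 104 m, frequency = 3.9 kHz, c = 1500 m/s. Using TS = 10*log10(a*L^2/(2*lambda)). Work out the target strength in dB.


lambda = 1500/3900 = 0.38462 m
TS = 10*log10(2.56*104^2/(2*0.38462)) = 45.56

45.56 dB


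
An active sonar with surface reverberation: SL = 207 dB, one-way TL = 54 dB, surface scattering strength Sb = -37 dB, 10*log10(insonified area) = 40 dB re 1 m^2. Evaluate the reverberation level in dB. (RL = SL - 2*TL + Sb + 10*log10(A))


102 dB


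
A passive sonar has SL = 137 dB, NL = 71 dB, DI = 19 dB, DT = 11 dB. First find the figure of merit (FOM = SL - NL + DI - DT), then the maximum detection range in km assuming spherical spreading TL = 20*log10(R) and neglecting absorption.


Step 1: FOM = SL - NL + DI - DT = 137 - 71 + 19 - 11 = 74 dB
Step 2: at max range FOM = TL = 20*log10(R), so R = 10^(74/20) = 5011.87 m = 5.01 km

5.01 km


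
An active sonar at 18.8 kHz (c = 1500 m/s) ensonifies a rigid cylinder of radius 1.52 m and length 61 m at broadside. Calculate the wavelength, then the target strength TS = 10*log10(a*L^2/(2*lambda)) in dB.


Step 1: lambda = c/f = 1500/18800 = 0.07979 m
Step 2: TS = 10*log10(a*L^2/(2*lambda)) = 10*log10(1.52*61^2/(2*0.07979)) = 45.5

45.5 dB


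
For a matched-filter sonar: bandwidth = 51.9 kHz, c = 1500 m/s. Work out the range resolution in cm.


dR = c/(2*BW) = 1500 / (2 * 51.9e3) = 0.0145 m = 1.45 cm

1.45 cm


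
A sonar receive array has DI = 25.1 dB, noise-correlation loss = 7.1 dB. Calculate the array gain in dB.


18.0 dB


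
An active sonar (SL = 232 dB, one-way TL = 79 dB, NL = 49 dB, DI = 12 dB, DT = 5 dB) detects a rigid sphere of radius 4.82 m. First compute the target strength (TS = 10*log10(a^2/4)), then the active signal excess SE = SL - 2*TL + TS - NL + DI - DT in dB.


Step 1: TS = 10*log10(4.82^2/4) = 7.64 dB
Step 2: SE = SL - 2*TL + TS - NL + DI - DT = 232 - 2*79 + (7.64) - 49 + 12 - 5 = 39.64

39.64 dB


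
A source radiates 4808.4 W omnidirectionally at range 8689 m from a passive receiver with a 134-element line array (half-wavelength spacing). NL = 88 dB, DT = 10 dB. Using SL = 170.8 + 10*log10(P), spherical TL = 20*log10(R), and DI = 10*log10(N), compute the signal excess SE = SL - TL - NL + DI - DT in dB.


52.11 dB


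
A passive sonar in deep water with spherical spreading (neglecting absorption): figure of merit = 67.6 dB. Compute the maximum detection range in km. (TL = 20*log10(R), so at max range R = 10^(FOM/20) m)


At max range FOM = TL, so 20*log10(R) = 67.6
R = 10^(67.6/20) = 2398.83 m = 2.4 km

2.4 km


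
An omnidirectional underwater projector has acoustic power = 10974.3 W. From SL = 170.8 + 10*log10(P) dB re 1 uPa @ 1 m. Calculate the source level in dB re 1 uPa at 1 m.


211.2 dB


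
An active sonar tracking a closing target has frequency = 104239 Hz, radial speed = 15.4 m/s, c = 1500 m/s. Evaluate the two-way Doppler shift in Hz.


fd = 2*f*v/c = 2 * 104239 * 15.4 / 1500 = 2140.37

2140.37 Hz


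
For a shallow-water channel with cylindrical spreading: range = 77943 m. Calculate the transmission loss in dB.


TL = 10*log10(77943) = 48.92

48.92 dB


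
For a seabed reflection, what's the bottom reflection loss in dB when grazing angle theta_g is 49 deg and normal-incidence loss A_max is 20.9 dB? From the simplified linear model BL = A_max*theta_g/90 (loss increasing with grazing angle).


BL = A_max * theta_g / 90 = 20.9 * 49 / 90 = 11.38

11.38 dB


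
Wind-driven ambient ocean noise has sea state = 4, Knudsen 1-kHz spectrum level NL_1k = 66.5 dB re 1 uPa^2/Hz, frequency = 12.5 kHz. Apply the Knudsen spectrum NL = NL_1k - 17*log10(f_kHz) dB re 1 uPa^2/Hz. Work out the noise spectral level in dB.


NL = NL_1k - 17*log10(f_kHz) = 66.5 - 17*log10(12.5) = 66.5 - (18.65) = 47.85

47.85 dB


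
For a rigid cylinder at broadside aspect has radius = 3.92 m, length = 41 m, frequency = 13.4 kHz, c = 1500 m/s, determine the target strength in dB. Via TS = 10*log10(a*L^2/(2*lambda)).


44.69 dB


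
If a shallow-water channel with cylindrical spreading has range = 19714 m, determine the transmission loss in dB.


TL = 10*log10(19714) = 42.95

42.95 dB


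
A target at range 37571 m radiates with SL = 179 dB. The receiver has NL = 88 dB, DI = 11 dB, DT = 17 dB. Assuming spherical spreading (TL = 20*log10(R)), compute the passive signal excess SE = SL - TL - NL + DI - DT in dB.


-6.5 dB


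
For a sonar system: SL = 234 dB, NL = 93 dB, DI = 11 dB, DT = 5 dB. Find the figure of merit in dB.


147 dB


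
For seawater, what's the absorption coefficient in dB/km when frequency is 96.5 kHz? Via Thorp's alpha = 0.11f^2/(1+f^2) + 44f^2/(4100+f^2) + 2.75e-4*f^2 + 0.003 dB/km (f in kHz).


f^2 = 9312.25
alpha = 0.11*9312.25/(1+9312.25) + 44*9312.25/(4100+9312.25) + 2.75e-4*9312.25 + 0.003 = 33.223

33.223 dB/km


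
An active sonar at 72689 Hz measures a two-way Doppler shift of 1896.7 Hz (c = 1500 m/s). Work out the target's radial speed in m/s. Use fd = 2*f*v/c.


19.57 m/s


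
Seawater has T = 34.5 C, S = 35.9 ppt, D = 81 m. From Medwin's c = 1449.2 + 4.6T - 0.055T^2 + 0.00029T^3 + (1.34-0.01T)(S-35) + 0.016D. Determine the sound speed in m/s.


c = 1449.2 + 4.6*34.5 - 0.055*34.5^2 + 0.00029*34.5^3 + (1.34 - 0.01*34.5)*(35.9 - 35) + 0.016*81 = 1556.54

1556.54 m/s


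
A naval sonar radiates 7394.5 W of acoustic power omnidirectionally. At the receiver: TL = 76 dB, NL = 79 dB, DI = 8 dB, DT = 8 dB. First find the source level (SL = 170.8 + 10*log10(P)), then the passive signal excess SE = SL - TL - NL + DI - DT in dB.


Step 1: SL = 170.8 + 10*log10(7394.5) = 209.49 dB
Step 2: SE = SL - TL - NL + DI - DT = 209.49 - 76 - 79 + 8 - 8 = 54.49

54.49 dB


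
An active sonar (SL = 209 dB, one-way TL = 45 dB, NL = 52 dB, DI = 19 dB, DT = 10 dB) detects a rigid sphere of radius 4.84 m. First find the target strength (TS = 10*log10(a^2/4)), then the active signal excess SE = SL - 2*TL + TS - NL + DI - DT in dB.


Step 1: TS = 10*log10(4.84^2/4) = 7.68 dB
Step 2: SE = SL - 2*TL + TS - NL + DI - DT = 209 - 2*45 + (7.68) - 52 + 19 - 10 = 83.68

83.68 dB


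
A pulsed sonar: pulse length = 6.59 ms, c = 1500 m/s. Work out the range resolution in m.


dR = c*tau/2 = 1500 * 6.59e-3 / 2 = 4.9425

4.9425 m


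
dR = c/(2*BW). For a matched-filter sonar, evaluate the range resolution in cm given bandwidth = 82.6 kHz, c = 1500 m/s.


dR = c/(2*BW) = 1500 / (2 * 82.6e3) = 0.0091 m = 0.91 cm

0.91 cm


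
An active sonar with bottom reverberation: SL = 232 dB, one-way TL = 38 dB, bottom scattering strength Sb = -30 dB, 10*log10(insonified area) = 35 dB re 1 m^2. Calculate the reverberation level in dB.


RL = SL - 2*TL + Sb + 10*log10(A) = 232 - 2*38 + (-30) + 35 = 161

161 dB


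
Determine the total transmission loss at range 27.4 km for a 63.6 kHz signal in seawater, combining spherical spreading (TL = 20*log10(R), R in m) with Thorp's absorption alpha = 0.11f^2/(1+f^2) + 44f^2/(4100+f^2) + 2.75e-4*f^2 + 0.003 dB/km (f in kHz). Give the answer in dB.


721.06 dB


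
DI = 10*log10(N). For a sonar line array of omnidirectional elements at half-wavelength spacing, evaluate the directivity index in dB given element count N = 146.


21.64 dB


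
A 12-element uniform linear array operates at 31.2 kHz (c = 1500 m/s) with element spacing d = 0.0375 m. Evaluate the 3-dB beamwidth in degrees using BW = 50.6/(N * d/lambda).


Step 1: lambda = 1500/31200 = 0.04808 m
Step 2: d/lambda = 0.0375/0.04808 = 0.78
Step 3: BW = 50.6/(N * d/lambda) = 50.6/(12 * 0.78) = 5.41

5.41 deg


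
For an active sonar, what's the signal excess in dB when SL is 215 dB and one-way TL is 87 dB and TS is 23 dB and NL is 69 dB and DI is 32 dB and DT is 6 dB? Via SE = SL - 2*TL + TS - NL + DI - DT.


21 dB


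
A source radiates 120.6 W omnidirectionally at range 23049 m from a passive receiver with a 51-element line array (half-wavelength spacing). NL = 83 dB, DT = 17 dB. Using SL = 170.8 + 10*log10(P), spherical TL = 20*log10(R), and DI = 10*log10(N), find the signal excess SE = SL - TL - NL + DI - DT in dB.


Step 1: SL = 170.8 + 10*log10(120.6) = 191.61 dB
Step 2: TL = 20*log10(23049) = 87.25 dB
Step 3: DI = 10*log10(51) = 17.08 dB
Step 4: SE = SL - TL - NL + DI - DT = 191.61 - 87.25 - 83 + 17.08 - 17 = 21.44

21.44 dB


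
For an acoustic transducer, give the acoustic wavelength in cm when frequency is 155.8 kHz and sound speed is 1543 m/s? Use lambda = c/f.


lambda = c/f = 1543 / 155800 = 0.0099 m = 0.99 cm

0.99 cm


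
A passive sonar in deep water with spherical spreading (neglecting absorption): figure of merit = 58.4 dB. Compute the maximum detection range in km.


0.83 km


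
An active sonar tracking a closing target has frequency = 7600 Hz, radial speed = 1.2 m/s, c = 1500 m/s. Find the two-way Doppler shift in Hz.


fd = 2*f*v/c = 2 * 7600 * 1.2 / 1500 = 12.16

12.16 Hz


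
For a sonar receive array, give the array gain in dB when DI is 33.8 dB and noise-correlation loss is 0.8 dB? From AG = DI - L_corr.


AG = DI - L_corr = 33.8 - 0.8 = 33.0

33.0 dB


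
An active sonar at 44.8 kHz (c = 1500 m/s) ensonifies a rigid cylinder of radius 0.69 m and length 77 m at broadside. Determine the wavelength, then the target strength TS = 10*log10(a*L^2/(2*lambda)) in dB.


Step 1: lambda = c/f = 1500/44800 = 0.03348 m
Step 2: TS = 10*log10(a*L^2/(2*lambda)) = 10*log10(0.69*77^2/(2*0.03348)) = 47.86

47.86 dB


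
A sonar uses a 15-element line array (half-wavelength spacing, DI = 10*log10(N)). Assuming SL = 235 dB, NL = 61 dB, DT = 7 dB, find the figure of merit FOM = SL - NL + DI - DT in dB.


178.76 dB


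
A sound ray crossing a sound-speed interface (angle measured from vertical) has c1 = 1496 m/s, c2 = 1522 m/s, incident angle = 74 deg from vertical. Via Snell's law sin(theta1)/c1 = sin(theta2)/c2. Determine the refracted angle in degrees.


sin(theta2) = (c2/c1)*sin(theta1) = (1522/1496)*sin(74 deg) = 0.97797
theta2 = arcsin(0.97797) = 77.95

77.95 deg


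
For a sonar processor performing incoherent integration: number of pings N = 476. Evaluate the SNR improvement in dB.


13.39 dB


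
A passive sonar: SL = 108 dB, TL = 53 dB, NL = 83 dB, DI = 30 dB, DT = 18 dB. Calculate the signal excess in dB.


-16 dB


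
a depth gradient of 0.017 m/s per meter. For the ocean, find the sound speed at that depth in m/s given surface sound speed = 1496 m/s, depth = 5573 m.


c = 1496 + 0.017 * 5573 = 1590.741

1590.741 m/s


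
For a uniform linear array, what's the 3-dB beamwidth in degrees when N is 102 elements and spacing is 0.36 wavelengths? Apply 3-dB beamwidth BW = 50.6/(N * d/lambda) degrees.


BW = 50.6 / (102 * 0.36) = 50.6 / 36.72 = 1.38

1.38 deg


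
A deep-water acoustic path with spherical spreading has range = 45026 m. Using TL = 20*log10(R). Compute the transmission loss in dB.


TL = 20*log10(45026) = 93.07

93.07 dB


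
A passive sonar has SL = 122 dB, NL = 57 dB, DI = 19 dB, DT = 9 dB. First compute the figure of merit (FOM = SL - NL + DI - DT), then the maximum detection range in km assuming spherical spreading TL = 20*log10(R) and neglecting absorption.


Step 1: FOM = SL - NL + DI - DT = 122 - 57 + 19 - 9 = 75 dB
Step 2: at max range FOM = TL = 20*log10(R), so R = 10^(75/20) = 5623.41 m = 5.62 km

5.62 km


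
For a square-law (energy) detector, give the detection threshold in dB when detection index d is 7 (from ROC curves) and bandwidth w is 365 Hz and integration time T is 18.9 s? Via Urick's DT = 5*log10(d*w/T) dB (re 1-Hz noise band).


10.65 dB


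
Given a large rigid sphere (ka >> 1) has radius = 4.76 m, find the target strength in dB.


7.53 dB


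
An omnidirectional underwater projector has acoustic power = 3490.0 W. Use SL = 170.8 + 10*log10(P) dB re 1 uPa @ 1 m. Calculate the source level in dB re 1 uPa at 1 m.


206.23 dB


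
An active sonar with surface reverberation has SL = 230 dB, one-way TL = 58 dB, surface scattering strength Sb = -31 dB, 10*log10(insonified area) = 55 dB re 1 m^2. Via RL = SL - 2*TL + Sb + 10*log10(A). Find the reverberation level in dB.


138 dB


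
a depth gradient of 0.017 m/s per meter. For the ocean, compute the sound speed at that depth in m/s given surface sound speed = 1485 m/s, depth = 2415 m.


c = 1485 + 0.017 * 2415 = 1526.055

1526.055 m/s


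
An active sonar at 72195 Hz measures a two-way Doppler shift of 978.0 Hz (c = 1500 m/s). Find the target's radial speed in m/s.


From fd = 2*f*v/c, v = c*fd/(2*f) = 1500 * 978.0 / (2*72195) = 10.16

10.16 m/s


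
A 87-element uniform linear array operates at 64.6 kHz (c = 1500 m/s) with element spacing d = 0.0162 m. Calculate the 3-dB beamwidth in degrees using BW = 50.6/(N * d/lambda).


0.83 deg


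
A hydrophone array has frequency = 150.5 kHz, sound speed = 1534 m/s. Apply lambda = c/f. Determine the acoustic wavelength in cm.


lambda = c/f = 1534 / 150500 = 0.0102 m = 1.02 cm

1.02 cm


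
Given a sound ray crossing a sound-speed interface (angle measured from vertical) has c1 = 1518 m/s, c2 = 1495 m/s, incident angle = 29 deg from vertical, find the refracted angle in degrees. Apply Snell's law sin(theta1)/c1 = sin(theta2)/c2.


sin(theta2) = (c2/c1)*sin(theta1) = (1495/1518)*sin(29 deg) = 0.47746
theta2 = arcsin(0.47746) = 28.52

28.52 deg


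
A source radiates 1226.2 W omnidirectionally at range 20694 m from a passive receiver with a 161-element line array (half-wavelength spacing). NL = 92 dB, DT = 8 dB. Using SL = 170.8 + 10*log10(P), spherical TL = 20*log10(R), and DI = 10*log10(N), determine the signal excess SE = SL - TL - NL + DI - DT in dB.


Step 1: SL = 170.8 + 10*log10(1226.2) = 201.69 dB
Step 2: TL = 20*log10(20694) = 86.32 dB
Step 3: DI = 10*log10(161) = 22.07 dB
Step 4: SE = SL - TL - NL + DI - DT = 201.69 - 86.32 - 92 + 22.07 - 8 = 37.44

37.44 dB


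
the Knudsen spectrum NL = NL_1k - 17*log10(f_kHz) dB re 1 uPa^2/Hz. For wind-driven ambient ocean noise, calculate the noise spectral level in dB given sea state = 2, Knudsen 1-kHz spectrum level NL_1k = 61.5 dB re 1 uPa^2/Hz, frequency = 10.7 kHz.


NL = NL_1k - 17*log10(f_kHz) = 61.5 - 17*log10(10.7) = 61.5 - (17.5) = 44.0

44.0 dB


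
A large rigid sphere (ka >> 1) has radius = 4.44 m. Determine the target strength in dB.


6.93 dB


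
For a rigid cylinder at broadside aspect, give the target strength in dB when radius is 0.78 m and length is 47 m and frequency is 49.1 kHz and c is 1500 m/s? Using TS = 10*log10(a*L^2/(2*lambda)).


lambda = 1500/49100 = 0.03055 m
TS = 10*log10(0.78*47^2/(2*0.03055)) = 44.5

44.5 dB


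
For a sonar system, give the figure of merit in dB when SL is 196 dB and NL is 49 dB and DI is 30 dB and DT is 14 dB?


163 dB


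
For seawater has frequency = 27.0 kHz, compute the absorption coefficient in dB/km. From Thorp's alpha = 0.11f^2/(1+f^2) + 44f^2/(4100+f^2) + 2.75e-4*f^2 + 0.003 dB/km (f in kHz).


f^2 = 729.0
alpha = 0.11*729.0/(1+729.0) + 44*729.0/(4100+729.0) + 2.75e-4*729.0 + 0.003 = 6.956

6.956 dB/km


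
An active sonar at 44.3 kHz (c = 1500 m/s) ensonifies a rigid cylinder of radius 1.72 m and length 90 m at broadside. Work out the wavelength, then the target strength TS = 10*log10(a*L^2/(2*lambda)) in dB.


Step 1: lambda = c/f = 1500/44300 = 0.03386 m
Step 2: TS = 10*log10(a*L^2/(2*lambda)) = 10*log10(1.72*90^2/(2*0.03386)) = 53.13

53.13 dB


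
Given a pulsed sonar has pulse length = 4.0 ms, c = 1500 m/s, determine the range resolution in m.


dR = c*tau/2 = 1500 * 4.0e-3 / 2 = 3.0

3.0 m


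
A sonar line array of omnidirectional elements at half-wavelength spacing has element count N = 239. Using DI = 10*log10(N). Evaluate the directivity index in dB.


23.78 dB


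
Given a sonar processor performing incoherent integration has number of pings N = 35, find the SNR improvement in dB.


Gain = 5*log10(35) = 7.72

7.72 dB


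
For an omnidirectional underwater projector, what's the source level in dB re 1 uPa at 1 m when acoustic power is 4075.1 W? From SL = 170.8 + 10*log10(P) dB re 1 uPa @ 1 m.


206.9 dB


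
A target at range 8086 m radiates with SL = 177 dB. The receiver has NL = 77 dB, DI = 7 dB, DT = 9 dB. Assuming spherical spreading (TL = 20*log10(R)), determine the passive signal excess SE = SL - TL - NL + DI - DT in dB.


Step 1: TL = 20*log10(8086) = 78.15 dB
Step 2: SE = 177 - 78.15 - 77 + 7 - 9 = 19.85

19.85 dB


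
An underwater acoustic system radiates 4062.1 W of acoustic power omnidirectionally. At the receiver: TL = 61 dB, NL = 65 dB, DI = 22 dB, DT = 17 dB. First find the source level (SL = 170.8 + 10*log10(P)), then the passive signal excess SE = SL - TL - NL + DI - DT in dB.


Step 1: SL = 170.8 + 10*log10(4062.1) = 206.89 dB
Step 2: SE = SL - TL - NL + DI - DT = 206.89 - 61 - 65 + 22 - 17 = 85.89

85.89 dB


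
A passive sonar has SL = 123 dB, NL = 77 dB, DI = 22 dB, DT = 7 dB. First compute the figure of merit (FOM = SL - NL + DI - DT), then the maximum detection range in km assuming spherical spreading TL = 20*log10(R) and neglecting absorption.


Step 1: FOM = SL - NL + DI - DT = 123 - 77 + 22 - 7 = 61 dB
Step 2: at max range FOM = TL = 20*log10(R), so R = 10^(61/20) = 1122.02 m = 1.12 km

1.12 km


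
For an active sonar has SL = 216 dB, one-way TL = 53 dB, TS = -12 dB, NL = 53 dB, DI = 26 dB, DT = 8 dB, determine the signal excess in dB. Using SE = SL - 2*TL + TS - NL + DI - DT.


SE = SL - 2*TL + TS - NL + DI - DT = 216 - 2*53 + (-12) - 53 + 26 - 8 = 63

63 dB


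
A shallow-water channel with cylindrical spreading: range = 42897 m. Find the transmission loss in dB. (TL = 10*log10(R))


TL = 10*log10(42897) = 46.32

46.32 dB


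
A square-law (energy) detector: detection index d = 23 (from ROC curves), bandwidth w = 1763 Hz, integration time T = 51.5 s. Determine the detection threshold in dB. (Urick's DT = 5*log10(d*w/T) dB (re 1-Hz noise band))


14.48 dB


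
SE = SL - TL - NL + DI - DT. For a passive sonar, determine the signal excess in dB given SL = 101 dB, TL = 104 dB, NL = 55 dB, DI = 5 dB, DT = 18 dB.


SE = SL - TL - NL + DI - DT = 101 - 104 - 55 + 5 - 18 = -71

-71 dB


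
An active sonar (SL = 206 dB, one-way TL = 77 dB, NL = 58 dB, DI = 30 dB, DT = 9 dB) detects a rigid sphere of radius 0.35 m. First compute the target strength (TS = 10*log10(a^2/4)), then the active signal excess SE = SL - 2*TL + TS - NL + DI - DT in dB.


Step 1: TS = 10*log10(0.35^2/4) = -15.14 dB
Step 2: SE = SL - 2*TL + TS - NL + DI - DT = 206 - 2*77 + (-15.14) - 58 + 30 - 9 = -0.14

-0.14 dB


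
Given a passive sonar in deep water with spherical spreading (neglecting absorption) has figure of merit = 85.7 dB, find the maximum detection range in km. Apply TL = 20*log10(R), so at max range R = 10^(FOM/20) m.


At max range FOM = TL, so 20*log10(R) = 85.7
R = 10^(85.7/20) = 19275.25 m = 19.28 km

19.28 km


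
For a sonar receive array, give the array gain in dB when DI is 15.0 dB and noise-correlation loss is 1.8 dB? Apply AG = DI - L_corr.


AG = DI - L_corr = 15.0 - 1.8 = 13.2

13.2 dB


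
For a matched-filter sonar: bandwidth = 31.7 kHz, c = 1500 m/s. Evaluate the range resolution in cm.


dR = c/(2*BW) = 1500 / (2 * 31.7e3) = 0.0237 m = 2.37 cm

2.37 cm


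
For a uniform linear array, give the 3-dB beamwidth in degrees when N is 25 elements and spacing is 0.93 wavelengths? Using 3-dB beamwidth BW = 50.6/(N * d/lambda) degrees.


BW = 50.6 / (25 * 0.93) = 50.6 / 23.25 = 2.18

2.18 deg


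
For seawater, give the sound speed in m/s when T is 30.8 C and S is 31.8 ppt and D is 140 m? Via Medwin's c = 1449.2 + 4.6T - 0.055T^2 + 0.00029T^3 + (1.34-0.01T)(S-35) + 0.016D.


c = 1449.2 + 4.6*30.8 - 0.055*30.8^2 + 0.00029*30.8^3 + (1.34 - 0.01*30.8)*(31.8 - 35) + 0.016*140 = 1546.12

1546.12 m/s
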